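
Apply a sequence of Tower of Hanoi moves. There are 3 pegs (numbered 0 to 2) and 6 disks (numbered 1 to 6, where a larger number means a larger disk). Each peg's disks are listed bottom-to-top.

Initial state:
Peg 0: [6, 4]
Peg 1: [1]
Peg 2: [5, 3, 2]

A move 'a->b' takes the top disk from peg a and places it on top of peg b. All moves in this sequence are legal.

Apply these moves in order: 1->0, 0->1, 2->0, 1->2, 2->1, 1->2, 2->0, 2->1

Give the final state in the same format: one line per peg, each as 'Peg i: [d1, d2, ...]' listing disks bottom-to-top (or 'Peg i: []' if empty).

After move 1 (1->0):
Peg 0: [6, 4, 1]
Peg 1: []
Peg 2: [5, 3, 2]

After move 2 (0->1):
Peg 0: [6, 4]
Peg 1: [1]
Peg 2: [5, 3, 2]

After move 3 (2->0):
Peg 0: [6, 4, 2]
Peg 1: [1]
Peg 2: [5, 3]

After move 4 (1->2):
Peg 0: [6, 4, 2]
Peg 1: []
Peg 2: [5, 3, 1]

After move 5 (2->1):
Peg 0: [6, 4, 2]
Peg 1: [1]
Peg 2: [5, 3]

After move 6 (1->2):
Peg 0: [6, 4, 2]
Peg 1: []
Peg 2: [5, 3, 1]

After move 7 (2->0):
Peg 0: [6, 4, 2, 1]
Peg 1: []
Peg 2: [5, 3]

After move 8 (2->1):
Peg 0: [6, 4, 2, 1]
Peg 1: [3]
Peg 2: [5]

Answer: Peg 0: [6, 4, 2, 1]
Peg 1: [3]
Peg 2: [5]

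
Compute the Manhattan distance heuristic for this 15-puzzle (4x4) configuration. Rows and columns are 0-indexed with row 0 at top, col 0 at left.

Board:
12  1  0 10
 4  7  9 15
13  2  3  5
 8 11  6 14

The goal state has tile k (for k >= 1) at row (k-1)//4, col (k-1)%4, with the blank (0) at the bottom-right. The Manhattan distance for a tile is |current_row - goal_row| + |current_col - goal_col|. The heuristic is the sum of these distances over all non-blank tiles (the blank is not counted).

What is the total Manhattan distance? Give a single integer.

Tile 12: at (0,0), goal (2,3), distance |0-2|+|0-3| = 5
Tile 1: at (0,1), goal (0,0), distance |0-0|+|1-0| = 1
Tile 10: at (0,3), goal (2,1), distance |0-2|+|3-1| = 4
Tile 4: at (1,0), goal (0,3), distance |1-0|+|0-3| = 4
Tile 7: at (1,1), goal (1,2), distance |1-1|+|1-2| = 1
Tile 9: at (1,2), goal (2,0), distance |1-2|+|2-0| = 3
Tile 15: at (1,3), goal (3,2), distance |1-3|+|3-2| = 3
Tile 13: at (2,0), goal (3,0), distance |2-3|+|0-0| = 1
Tile 2: at (2,1), goal (0,1), distance |2-0|+|1-1| = 2
Tile 3: at (2,2), goal (0,2), distance |2-0|+|2-2| = 2
Tile 5: at (2,3), goal (1,0), distance |2-1|+|3-0| = 4
Tile 8: at (3,0), goal (1,3), distance |3-1|+|0-3| = 5
Tile 11: at (3,1), goal (2,2), distance |3-2|+|1-2| = 2
Tile 6: at (3,2), goal (1,1), distance |3-1|+|2-1| = 3
Tile 14: at (3,3), goal (3,1), distance |3-3|+|3-1| = 2
Sum: 5 + 1 + 4 + 4 + 1 + 3 + 3 + 1 + 2 + 2 + 4 + 5 + 2 + 3 + 2 = 42

Answer: 42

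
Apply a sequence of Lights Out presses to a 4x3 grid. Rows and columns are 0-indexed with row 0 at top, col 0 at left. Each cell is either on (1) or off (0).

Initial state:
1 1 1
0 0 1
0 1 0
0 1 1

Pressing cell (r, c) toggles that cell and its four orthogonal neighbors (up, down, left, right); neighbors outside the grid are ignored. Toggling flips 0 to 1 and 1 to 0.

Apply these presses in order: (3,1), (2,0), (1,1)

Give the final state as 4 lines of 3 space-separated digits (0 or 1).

Answer: 1 0 1
0 1 0
1 0 0
0 0 0

Derivation:
After press 1 at (3,1):
1 1 1
0 0 1
0 0 0
1 0 0

After press 2 at (2,0):
1 1 1
1 0 1
1 1 0
0 0 0

After press 3 at (1,1):
1 0 1
0 1 0
1 0 0
0 0 0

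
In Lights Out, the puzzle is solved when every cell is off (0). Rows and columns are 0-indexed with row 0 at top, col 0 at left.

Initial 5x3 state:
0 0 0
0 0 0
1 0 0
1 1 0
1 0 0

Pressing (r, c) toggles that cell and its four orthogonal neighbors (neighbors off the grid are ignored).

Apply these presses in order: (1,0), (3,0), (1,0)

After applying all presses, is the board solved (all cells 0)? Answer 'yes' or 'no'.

Answer: yes

Derivation:
After press 1 at (1,0):
1 0 0
1 1 0
0 0 0
1 1 0
1 0 0

After press 2 at (3,0):
1 0 0
1 1 0
1 0 0
0 0 0
0 0 0

After press 3 at (1,0):
0 0 0
0 0 0
0 0 0
0 0 0
0 0 0

Lights still on: 0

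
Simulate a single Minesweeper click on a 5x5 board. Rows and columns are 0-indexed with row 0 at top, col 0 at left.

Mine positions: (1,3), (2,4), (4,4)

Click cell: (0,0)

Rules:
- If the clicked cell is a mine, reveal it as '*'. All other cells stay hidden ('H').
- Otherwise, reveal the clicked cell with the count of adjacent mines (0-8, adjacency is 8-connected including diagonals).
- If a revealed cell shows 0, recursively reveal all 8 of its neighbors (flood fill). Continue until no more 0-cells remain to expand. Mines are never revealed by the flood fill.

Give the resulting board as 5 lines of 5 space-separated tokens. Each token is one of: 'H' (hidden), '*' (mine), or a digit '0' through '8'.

0 0 1 H H
0 0 1 H H
0 0 1 2 H
0 0 0 2 H
0 0 0 1 H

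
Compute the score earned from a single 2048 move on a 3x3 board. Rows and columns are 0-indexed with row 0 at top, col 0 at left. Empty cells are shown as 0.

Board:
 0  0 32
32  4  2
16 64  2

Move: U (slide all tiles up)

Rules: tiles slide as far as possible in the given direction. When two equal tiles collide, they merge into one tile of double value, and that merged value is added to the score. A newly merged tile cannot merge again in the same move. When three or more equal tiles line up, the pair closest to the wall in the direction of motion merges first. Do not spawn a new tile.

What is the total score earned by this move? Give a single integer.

Answer: 4

Derivation:
Slide up:
col 0: [0, 32, 16] -> [32, 16, 0]  score +0 (running 0)
col 1: [0, 4, 64] -> [4, 64, 0]  score +0 (running 0)
col 2: [32, 2, 2] -> [32, 4, 0]  score +4 (running 4)
Board after move:
32  4 32
16 64  4
 0  0  0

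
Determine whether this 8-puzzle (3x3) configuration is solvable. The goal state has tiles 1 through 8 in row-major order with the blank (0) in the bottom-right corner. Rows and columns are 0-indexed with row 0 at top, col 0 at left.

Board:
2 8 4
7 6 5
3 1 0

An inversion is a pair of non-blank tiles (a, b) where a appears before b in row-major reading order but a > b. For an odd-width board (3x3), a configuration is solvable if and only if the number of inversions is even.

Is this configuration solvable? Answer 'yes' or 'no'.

Inversions (pairs i<j in row-major order where tile[i] > tile[j] > 0): 19
19 is odd, so the puzzle is not solvable.

Answer: no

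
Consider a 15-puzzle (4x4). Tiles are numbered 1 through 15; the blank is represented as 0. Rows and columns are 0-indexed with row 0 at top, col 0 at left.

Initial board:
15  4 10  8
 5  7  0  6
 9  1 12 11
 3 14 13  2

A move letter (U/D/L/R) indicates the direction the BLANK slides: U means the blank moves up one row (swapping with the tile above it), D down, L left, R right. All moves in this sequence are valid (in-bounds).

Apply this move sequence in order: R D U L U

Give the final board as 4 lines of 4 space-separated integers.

After move 1 (R):
15  4 10  8
 5  7  6  0
 9  1 12 11
 3 14 13  2

After move 2 (D):
15  4 10  8
 5  7  6 11
 9  1 12  0
 3 14 13  2

After move 3 (U):
15  4 10  8
 5  7  6  0
 9  1 12 11
 3 14 13  2

After move 4 (L):
15  4 10  8
 5  7  0  6
 9  1 12 11
 3 14 13  2

After move 5 (U):
15  4  0  8
 5  7 10  6
 9  1 12 11
 3 14 13  2

Answer: 15  4  0  8
 5  7 10  6
 9  1 12 11
 3 14 13  2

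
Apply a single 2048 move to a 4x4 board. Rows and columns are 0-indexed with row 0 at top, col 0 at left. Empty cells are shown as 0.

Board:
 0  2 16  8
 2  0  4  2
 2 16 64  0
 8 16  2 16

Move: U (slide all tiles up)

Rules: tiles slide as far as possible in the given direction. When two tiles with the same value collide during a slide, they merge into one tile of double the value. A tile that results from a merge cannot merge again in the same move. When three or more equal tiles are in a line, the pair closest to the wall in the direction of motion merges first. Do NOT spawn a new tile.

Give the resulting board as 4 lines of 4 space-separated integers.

Answer:  4  2 16  8
 8 32  4  2
 0  0 64 16
 0  0  2  0

Derivation:
Slide up:
col 0: [0, 2, 2, 8] -> [4, 8, 0, 0]
col 1: [2, 0, 16, 16] -> [2, 32, 0, 0]
col 2: [16, 4, 64, 2] -> [16, 4, 64, 2]
col 3: [8, 2, 0, 16] -> [8, 2, 16, 0]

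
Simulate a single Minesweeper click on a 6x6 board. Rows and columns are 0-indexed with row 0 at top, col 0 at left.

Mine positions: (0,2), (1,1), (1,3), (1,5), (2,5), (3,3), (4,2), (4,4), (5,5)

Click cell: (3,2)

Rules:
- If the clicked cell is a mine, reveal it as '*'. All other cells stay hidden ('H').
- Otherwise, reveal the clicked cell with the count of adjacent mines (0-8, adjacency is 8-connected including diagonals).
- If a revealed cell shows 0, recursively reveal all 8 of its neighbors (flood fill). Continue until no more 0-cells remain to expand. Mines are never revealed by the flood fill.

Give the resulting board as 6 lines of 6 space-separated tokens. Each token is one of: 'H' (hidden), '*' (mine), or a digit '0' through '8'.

H H H H H H
H H H H H H
H H H H H H
H H 2 H H H
H H H H H H
H H H H H H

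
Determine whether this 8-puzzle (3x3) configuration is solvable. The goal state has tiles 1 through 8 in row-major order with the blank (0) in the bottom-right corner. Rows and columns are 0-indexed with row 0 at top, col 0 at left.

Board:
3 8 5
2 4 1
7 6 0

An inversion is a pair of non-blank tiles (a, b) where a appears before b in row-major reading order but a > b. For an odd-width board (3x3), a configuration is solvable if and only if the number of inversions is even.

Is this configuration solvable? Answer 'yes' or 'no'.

Answer: yes

Derivation:
Inversions (pairs i<j in row-major order where tile[i] > tile[j] > 0): 14
14 is even, so the puzzle is solvable.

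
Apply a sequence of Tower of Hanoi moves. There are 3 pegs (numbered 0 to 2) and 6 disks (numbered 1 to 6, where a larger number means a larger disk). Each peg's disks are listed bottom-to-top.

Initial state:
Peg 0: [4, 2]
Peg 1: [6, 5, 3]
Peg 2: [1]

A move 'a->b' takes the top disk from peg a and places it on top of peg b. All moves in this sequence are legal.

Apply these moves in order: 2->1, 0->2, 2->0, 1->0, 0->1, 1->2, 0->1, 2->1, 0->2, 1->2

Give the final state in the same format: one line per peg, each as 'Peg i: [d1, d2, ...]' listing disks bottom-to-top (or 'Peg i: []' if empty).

After move 1 (2->1):
Peg 0: [4, 2]
Peg 1: [6, 5, 3, 1]
Peg 2: []

After move 2 (0->2):
Peg 0: [4]
Peg 1: [6, 5, 3, 1]
Peg 2: [2]

After move 3 (2->0):
Peg 0: [4, 2]
Peg 1: [6, 5, 3, 1]
Peg 2: []

After move 4 (1->0):
Peg 0: [4, 2, 1]
Peg 1: [6, 5, 3]
Peg 2: []

After move 5 (0->1):
Peg 0: [4, 2]
Peg 1: [6, 5, 3, 1]
Peg 2: []

After move 6 (1->2):
Peg 0: [4, 2]
Peg 1: [6, 5, 3]
Peg 2: [1]

After move 7 (0->1):
Peg 0: [4]
Peg 1: [6, 5, 3, 2]
Peg 2: [1]

After move 8 (2->1):
Peg 0: [4]
Peg 1: [6, 5, 3, 2, 1]
Peg 2: []

After move 9 (0->2):
Peg 0: []
Peg 1: [6, 5, 3, 2, 1]
Peg 2: [4]

After move 10 (1->2):
Peg 0: []
Peg 1: [6, 5, 3, 2]
Peg 2: [4, 1]

Answer: Peg 0: []
Peg 1: [6, 5, 3, 2]
Peg 2: [4, 1]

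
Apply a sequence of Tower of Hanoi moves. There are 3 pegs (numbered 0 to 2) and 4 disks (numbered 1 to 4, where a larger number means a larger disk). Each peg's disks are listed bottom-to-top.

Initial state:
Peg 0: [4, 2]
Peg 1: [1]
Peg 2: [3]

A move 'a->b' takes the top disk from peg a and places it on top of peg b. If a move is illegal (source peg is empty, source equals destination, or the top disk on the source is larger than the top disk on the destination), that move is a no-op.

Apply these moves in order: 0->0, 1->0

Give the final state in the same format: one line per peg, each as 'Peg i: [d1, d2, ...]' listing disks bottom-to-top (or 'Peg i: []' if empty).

Answer: Peg 0: [4, 2, 1]
Peg 1: []
Peg 2: [3]

Derivation:
After move 1 (0->0):
Peg 0: [4, 2]
Peg 1: [1]
Peg 2: [3]

After move 2 (1->0):
Peg 0: [4, 2, 1]
Peg 1: []
Peg 2: [3]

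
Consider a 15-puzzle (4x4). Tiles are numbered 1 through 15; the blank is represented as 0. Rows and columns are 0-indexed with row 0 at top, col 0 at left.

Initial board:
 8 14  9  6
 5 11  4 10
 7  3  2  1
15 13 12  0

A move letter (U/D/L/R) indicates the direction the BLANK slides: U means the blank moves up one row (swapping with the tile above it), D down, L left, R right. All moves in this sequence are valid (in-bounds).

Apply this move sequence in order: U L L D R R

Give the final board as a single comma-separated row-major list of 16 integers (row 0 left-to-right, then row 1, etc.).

Answer: 8, 14, 9, 6, 5, 11, 4, 10, 7, 13, 3, 2, 15, 12, 1, 0

Derivation:
After move 1 (U):
 8 14  9  6
 5 11  4 10
 7  3  2  0
15 13 12  1

After move 2 (L):
 8 14  9  6
 5 11  4 10
 7  3  0  2
15 13 12  1

After move 3 (L):
 8 14  9  6
 5 11  4 10
 7  0  3  2
15 13 12  1

After move 4 (D):
 8 14  9  6
 5 11  4 10
 7 13  3  2
15  0 12  1

After move 5 (R):
 8 14  9  6
 5 11  4 10
 7 13  3  2
15 12  0  1

After move 6 (R):
 8 14  9  6
 5 11  4 10
 7 13  3  2
15 12  1  0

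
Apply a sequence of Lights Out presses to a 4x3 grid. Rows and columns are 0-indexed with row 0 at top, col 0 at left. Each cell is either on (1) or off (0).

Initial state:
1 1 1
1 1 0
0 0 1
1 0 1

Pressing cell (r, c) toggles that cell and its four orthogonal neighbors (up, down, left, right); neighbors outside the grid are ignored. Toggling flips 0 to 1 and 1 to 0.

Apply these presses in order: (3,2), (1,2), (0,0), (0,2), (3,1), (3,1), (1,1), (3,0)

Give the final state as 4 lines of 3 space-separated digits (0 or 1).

Answer: 0 0 1
1 1 1
1 1 1
0 0 0

Derivation:
After press 1 at (3,2):
1 1 1
1 1 0
0 0 0
1 1 0

After press 2 at (1,2):
1 1 0
1 0 1
0 0 1
1 1 0

After press 3 at (0,0):
0 0 0
0 0 1
0 0 1
1 1 0

After press 4 at (0,2):
0 1 1
0 0 0
0 0 1
1 1 0

After press 5 at (3,1):
0 1 1
0 0 0
0 1 1
0 0 1

After press 6 at (3,1):
0 1 1
0 0 0
0 0 1
1 1 0

After press 7 at (1,1):
0 0 1
1 1 1
0 1 1
1 1 0

After press 8 at (3,0):
0 0 1
1 1 1
1 1 1
0 0 0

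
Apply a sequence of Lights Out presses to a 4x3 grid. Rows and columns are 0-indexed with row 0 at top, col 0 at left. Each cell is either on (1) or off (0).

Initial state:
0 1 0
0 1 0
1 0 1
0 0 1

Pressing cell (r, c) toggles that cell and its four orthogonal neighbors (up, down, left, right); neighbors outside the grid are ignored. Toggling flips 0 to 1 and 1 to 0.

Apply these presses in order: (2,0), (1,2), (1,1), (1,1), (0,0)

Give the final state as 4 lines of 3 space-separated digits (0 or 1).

Answer: 1 0 1
0 0 1
0 1 0
1 0 1

Derivation:
After press 1 at (2,0):
0 1 0
1 1 0
0 1 1
1 0 1

After press 2 at (1,2):
0 1 1
1 0 1
0 1 0
1 0 1

After press 3 at (1,1):
0 0 1
0 1 0
0 0 0
1 0 1

After press 4 at (1,1):
0 1 1
1 0 1
0 1 0
1 0 1

After press 5 at (0,0):
1 0 1
0 0 1
0 1 0
1 0 1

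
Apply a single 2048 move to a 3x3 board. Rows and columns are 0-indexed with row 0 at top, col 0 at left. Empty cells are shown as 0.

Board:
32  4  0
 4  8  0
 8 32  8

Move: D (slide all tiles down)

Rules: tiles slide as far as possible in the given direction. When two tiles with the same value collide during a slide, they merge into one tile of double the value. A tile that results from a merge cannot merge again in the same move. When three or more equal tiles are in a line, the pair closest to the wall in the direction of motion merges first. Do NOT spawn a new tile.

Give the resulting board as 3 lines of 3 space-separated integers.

Slide down:
col 0: [32, 4, 8] -> [32, 4, 8]
col 1: [4, 8, 32] -> [4, 8, 32]
col 2: [0, 0, 8] -> [0, 0, 8]

Answer: 32  4  0
 4  8  0
 8 32  8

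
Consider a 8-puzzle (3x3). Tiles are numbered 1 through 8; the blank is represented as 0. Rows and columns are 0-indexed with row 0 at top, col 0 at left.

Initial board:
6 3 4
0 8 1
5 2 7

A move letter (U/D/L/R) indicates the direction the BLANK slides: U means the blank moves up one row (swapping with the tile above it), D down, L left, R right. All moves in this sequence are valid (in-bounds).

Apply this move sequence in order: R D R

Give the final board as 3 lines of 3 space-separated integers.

Answer: 6 3 4
8 2 1
5 7 0

Derivation:
After move 1 (R):
6 3 4
8 0 1
5 2 7

After move 2 (D):
6 3 4
8 2 1
5 0 7

After move 3 (R):
6 3 4
8 2 1
5 7 0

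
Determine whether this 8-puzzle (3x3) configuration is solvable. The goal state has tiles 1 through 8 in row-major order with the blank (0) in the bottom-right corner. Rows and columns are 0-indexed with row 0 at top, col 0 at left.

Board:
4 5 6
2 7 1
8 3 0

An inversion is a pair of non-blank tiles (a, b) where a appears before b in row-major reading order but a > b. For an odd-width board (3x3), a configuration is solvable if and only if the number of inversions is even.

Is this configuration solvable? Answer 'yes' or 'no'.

Answer: no

Derivation:
Inversions (pairs i<j in row-major order where tile[i] > tile[j] > 0): 13
13 is odd, so the puzzle is not solvable.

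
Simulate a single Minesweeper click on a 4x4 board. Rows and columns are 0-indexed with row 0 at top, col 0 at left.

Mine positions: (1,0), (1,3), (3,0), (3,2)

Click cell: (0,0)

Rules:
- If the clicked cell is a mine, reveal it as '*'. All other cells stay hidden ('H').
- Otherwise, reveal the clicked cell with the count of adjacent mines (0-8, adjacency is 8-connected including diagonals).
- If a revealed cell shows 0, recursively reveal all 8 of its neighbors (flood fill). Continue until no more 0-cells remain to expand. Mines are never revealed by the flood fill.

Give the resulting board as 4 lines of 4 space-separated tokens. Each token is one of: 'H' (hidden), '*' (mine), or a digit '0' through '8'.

1 H H H
H H H H
H H H H
H H H H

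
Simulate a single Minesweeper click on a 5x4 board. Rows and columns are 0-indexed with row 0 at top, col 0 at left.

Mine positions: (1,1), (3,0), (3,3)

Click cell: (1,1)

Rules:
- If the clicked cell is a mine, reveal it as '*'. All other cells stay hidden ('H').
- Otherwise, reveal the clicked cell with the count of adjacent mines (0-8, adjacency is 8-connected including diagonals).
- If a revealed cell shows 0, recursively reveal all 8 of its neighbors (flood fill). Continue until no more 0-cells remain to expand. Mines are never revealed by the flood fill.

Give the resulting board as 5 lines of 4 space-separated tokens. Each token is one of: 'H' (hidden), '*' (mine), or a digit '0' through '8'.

H H H H
H * H H
H H H H
H H H H
H H H H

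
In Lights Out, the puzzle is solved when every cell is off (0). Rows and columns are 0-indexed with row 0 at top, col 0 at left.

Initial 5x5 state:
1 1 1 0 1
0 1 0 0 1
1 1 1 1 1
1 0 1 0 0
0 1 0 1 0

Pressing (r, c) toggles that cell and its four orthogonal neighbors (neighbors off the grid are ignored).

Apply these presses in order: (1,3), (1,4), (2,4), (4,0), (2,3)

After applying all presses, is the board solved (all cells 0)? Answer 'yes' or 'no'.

Answer: no

Derivation:
After press 1 at (1,3):
1 1 1 1 1
0 1 1 1 0
1 1 1 0 1
1 0 1 0 0
0 1 0 1 0

After press 2 at (1,4):
1 1 1 1 0
0 1 1 0 1
1 1 1 0 0
1 0 1 0 0
0 1 0 1 0

After press 3 at (2,4):
1 1 1 1 0
0 1 1 0 0
1 1 1 1 1
1 0 1 0 1
0 1 0 1 0

After press 4 at (4,0):
1 1 1 1 0
0 1 1 0 0
1 1 1 1 1
0 0 1 0 1
1 0 0 1 0

After press 5 at (2,3):
1 1 1 1 0
0 1 1 1 0
1 1 0 0 0
0 0 1 1 1
1 0 0 1 0

Lights still on: 14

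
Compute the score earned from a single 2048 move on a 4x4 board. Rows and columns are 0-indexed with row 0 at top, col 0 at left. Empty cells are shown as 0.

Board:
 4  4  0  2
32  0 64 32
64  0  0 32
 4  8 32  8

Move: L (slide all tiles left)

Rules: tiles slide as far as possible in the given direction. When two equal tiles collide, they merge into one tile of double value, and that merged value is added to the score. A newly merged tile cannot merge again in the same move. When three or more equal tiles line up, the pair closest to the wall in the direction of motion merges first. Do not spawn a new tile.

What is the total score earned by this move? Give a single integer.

Slide left:
row 0: [4, 4, 0, 2] -> [8, 2, 0, 0]  score +8 (running 8)
row 1: [32, 0, 64, 32] -> [32, 64, 32, 0]  score +0 (running 8)
row 2: [64, 0, 0, 32] -> [64, 32, 0, 0]  score +0 (running 8)
row 3: [4, 8, 32, 8] -> [4, 8, 32, 8]  score +0 (running 8)
Board after move:
 8  2  0  0
32 64 32  0
64 32  0  0
 4  8 32  8

Answer: 8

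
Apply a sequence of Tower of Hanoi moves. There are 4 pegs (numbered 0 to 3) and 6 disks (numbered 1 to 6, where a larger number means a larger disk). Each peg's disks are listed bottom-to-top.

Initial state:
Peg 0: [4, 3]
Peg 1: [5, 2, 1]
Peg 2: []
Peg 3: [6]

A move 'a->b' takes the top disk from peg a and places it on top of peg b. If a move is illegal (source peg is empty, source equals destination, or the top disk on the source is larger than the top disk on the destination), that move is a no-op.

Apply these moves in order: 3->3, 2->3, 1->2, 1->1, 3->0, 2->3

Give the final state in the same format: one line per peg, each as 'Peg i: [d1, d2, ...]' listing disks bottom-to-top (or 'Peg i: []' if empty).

After move 1 (3->3):
Peg 0: [4, 3]
Peg 1: [5, 2, 1]
Peg 2: []
Peg 3: [6]

After move 2 (2->3):
Peg 0: [4, 3]
Peg 1: [5, 2, 1]
Peg 2: []
Peg 3: [6]

After move 3 (1->2):
Peg 0: [4, 3]
Peg 1: [5, 2]
Peg 2: [1]
Peg 3: [6]

After move 4 (1->1):
Peg 0: [4, 3]
Peg 1: [5, 2]
Peg 2: [1]
Peg 3: [6]

After move 5 (3->0):
Peg 0: [4, 3]
Peg 1: [5, 2]
Peg 2: [1]
Peg 3: [6]

After move 6 (2->3):
Peg 0: [4, 3]
Peg 1: [5, 2]
Peg 2: []
Peg 3: [6, 1]

Answer: Peg 0: [4, 3]
Peg 1: [5, 2]
Peg 2: []
Peg 3: [6, 1]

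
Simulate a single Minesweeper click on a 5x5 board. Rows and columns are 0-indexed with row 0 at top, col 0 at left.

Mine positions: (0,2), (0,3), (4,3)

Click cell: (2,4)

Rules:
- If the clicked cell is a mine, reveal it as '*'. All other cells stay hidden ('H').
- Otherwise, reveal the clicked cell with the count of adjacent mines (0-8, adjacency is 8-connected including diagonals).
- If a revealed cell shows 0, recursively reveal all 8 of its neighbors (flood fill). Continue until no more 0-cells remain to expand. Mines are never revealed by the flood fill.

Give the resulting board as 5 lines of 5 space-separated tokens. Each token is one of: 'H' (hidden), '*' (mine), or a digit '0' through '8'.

0 1 H H H
0 1 2 2 1
0 0 0 0 0
0 0 1 1 1
0 0 1 H H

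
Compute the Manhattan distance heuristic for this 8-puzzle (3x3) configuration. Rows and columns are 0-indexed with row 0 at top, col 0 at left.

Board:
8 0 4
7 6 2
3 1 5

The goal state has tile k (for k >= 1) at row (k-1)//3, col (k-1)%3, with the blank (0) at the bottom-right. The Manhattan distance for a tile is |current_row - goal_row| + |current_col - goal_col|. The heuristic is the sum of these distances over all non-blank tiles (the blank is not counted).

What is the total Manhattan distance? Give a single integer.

Answer: 19

Derivation:
Tile 8: (0,0)->(2,1) = 3
Tile 4: (0,2)->(1,0) = 3
Tile 7: (1,0)->(2,0) = 1
Tile 6: (1,1)->(1,2) = 1
Tile 2: (1,2)->(0,1) = 2
Tile 3: (2,0)->(0,2) = 4
Tile 1: (2,1)->(0,0) = 3
Tile 5: (2,2)->(1,1) = 2
Sum: 3 + 3 + 1 + 1 + 2 + 4 + 3 + 2 = 19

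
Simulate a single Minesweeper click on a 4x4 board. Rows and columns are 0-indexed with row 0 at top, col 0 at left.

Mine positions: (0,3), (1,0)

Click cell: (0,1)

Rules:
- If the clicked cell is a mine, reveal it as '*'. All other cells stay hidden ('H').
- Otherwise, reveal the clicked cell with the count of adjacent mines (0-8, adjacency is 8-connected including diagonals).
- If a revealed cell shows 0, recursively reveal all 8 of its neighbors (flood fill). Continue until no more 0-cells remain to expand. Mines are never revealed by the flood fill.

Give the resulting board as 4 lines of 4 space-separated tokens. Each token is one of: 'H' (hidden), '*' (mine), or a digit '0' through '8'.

H 1 H H
H H H H
H H H H
H H H H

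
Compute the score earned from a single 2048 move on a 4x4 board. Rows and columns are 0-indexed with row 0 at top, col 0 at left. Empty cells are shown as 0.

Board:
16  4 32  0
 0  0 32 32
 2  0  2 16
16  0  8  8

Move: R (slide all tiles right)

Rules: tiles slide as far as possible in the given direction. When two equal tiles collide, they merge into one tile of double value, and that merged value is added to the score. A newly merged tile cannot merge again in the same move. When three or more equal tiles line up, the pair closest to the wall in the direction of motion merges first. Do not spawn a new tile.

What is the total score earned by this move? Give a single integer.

Answer: 84

Derivation:
Slide right:
row 0: [16, 4, 32, 0] -> [0, 16, 4, 32]  score +0 (running 0)
row 1: [0, 0, 32, 32] -> [0, 0, 0, 64]  score +64 (running 64)
row 2: [2, 0, 2, 16] -> [0, 0, 4, 16]  score +4 (running 68)
row 3: [16, 0, 8, 8] -> [0, 0, 16, 16]  score +16 (running 84)
Board after move:
 0 16  4 32
 0  0  0 64
 0  0  4 16
 0  0 16 16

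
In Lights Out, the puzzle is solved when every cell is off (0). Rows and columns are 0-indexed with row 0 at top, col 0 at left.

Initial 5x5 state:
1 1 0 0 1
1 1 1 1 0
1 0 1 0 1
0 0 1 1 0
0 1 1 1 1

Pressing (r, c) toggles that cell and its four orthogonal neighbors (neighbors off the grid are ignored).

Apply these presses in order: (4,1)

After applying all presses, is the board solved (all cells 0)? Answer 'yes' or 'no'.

Answer: no

Derivation:
After press 1 at (4,1):
1 1 0 0 1
1 1 1 1 0
1 0 1 0 1
0 1 1 1 0
1 0 0 1 1

Lights still on: 16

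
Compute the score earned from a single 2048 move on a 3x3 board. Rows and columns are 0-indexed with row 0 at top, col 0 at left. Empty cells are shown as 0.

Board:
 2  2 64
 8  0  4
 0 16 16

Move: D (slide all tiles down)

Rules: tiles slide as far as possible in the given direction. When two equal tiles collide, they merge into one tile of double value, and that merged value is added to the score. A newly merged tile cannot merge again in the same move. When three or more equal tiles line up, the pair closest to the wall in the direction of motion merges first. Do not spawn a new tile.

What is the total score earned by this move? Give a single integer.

Slide down:
col 0: [2, 8, 0] -> [0, 2, 8]  score +0 (running 0)
col 1: [2, 0, 16] -> [0, 2, 16]  score +0 (running 0)
col 2: [64, 4, 16] -> [64, 4, 16]  score +0 (running 0)
Board after move:
 0  0 64
 2  2  4
 8 16 16

Answer: 0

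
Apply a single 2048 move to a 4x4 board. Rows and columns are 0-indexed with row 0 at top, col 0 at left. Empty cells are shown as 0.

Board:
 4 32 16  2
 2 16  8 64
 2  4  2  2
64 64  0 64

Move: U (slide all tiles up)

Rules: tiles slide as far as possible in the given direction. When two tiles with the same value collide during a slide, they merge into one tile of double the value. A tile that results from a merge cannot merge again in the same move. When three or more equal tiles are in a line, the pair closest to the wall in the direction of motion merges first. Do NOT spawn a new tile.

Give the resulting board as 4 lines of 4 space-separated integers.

Answer:  4 32 16  2
 4 16  8 64
64  4  2  2
 0 64  0 64

Derivation:
Slide up:
col 0: [4, 2, 2, 64] -> [4, 4, 64, 0]
col 1: [32, 16, 4, 64] -> [32, 16, 4, 64]
col 2: [16, 8, 2, 0] -> [16, 8, 2, 0]
col 3: [2, 64, 2, 64] -> [2, 64, 2, 64]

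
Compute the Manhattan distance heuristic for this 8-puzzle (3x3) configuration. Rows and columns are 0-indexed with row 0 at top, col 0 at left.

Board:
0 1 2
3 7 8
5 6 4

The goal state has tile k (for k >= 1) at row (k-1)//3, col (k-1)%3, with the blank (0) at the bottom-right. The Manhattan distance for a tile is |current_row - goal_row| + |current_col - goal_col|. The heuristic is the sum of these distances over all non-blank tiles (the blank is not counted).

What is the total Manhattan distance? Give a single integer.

Answer: 16

Derivation:
Tile 1: (0,1)->(0,0) = 1
Tile 2: (0,2)->(0,1) = 1
Tile 3: (1,0)->(0,2) = 3
Tile 7: (1,1)->(2,0) = 2
Tile 8: (1,2)->(2,1) = 2
Tile 5: (2,0)->(1,1) = 2
Tile 6: (2,1)->(1,2) = 2
Tile 4: (2,2)->(1,0) = 3
Sum: 1 + 1 + 3 + 2 + 2 + 2 + 2 + 3 = 16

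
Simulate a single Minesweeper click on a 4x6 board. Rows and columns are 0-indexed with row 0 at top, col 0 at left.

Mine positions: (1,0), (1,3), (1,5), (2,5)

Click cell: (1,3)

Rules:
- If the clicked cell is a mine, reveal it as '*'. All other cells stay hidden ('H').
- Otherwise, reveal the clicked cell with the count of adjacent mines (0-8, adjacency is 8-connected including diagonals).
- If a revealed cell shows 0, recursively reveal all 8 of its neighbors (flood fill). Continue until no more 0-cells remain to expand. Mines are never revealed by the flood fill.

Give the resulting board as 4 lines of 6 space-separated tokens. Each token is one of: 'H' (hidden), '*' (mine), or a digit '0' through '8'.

H H H H H H
H H H * H H
H H H H H H
H H H H H H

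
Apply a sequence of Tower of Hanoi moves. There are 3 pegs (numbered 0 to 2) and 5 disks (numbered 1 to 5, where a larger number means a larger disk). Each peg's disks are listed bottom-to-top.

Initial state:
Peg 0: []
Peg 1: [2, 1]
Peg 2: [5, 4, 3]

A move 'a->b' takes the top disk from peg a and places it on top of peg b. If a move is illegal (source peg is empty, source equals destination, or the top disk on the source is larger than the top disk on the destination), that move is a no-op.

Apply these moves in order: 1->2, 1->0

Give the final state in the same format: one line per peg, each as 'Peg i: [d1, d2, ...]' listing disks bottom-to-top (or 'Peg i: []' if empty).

After move 1 (1->2):
Peg 0: []
Peg 1: [2]
Peg 2: [5, 4, 3, 1]

After move 2 (1->0):
Peg 0: [2]
Peg 1: []
Peg 2: [5, 4, 3, 1]

Answer: Peg 0: [2]
Peg 1: []
Peg 2: [5, 4, 3, 1]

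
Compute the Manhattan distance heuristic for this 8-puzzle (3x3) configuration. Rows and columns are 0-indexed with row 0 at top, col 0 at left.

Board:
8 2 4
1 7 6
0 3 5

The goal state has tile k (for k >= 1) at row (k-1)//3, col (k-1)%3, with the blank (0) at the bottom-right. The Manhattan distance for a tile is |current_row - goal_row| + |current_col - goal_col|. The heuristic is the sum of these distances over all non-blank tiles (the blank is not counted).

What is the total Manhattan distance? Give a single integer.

Answer: 14

Derivation:
Tile 8: at (0,0), goal (2,1), distance |0-2|+|0-1| = 3
Tile 2: at (0,1), goal (0,1), distance |0-0|+|1-1| = 0
Tile 4: at (0,2), goal (1,0), distance |0-1|+|2-0| = 3
Tile 1: at (1,0), goal (0,0), distance |1-0|+|0-0| = 1
Tile 7: at (1,1), goal (2,0), distance |1-2|+|1-0| = 2
Tile 6: at (1,2), goal (1,2), distance |1-1|+|2-2| = 0
Tile 3: at (2,1), goal (0,2), distance |2-0|+|1-2| = 3
Tile 5: at (2,2), goal (1,1), distance |2-1|+|2-1| = 2
Sum: 3 + 0 + 3 + 1 + 2 + 0 + 3 + 2 = 14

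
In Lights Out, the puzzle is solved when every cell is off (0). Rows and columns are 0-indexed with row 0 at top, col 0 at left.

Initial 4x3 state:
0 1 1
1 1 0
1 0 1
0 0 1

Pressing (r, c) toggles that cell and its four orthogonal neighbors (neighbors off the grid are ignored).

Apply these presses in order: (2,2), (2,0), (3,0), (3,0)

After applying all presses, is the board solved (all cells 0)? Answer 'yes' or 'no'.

After press 1 at (2,2):
0 1 1
1 1 1
1 1 0
0 0 0

After press 2 at (2,0):
0 1 1
0 1 1
0 0 0
1 0 0

After press 3 at (3,0):
0 1 1
0 1 1
1 0 0
0 1 0

After press 4 at (3,0):
0 1 1
0 1 1
0 0 0
1 0 0

Lights still on: 5

Answer: no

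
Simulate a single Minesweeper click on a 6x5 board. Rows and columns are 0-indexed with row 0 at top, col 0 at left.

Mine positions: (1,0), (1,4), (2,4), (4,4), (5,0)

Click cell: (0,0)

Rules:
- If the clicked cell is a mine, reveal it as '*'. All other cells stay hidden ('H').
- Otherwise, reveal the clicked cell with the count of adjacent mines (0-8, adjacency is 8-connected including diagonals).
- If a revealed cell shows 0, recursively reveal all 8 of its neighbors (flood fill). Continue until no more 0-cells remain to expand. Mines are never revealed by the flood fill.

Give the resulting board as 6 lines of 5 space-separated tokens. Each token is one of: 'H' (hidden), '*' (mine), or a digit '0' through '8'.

1 H H H H
H H H H H
H H H H H
H H H H H
H H H H H
H H H H H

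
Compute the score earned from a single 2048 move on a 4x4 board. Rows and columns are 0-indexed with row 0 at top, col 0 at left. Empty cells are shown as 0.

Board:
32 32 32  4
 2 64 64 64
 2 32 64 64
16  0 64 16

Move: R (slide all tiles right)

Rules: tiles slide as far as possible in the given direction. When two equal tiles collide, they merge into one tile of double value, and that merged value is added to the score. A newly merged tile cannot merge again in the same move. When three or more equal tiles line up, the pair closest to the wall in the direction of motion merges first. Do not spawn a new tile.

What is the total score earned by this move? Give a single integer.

Answer: 320

Derivation:
Slide right:
row 0: [32, 32, 32, 4] -> [0, 32, 64, 4]  score +64 (running 64)
row 1: [2, 64, 64, 64] -> [0, 2, 64, 128]  score +128 (running 192)
row 2: [2, 32, 64, 64] -> [0, 2, 32, 128]  score +128 (running 320)
row 3: [16, 0, 64, 16] -> [0, 16, 64, 16]  score +0 (running 320)
Board after move:
  0  32  64   4
  0   2  64 128
  0   2  32 128
  0  16  64  16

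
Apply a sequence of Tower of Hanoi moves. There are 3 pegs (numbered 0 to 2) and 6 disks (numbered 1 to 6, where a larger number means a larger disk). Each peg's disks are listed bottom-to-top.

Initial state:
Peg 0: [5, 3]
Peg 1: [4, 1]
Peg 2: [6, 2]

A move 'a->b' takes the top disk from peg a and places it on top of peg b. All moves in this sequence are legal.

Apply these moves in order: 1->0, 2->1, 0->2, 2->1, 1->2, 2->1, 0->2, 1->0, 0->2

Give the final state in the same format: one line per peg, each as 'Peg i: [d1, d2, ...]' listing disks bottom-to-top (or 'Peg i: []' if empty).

After move 1 (1->0):
Peg 0: [5, 3, 1]
Peg 1: [4]
Peg 2: [6, 2]

After move 2 (2->1):
Peg 0: [5, 3, 1]
Peg 1: [4, 2]
Peg 2: [6]

After move 3 (0->2):
Peg 0: [5, 3]
Peg 1: [4, 2]
Peg 2: [6, 1]

After move 4 (2->1):
Peg 0: [5, 3]
Peg 1: [4, 2, 1]
Peg 2: [6]

After move 5 (1->2):
Peg 0: [5, 3]
Peg 1: [4, 2]
Peg 2: [6, 1]

After move 6 (2->1):
Peg 0: [5, 3]
Peg 1: [4, 2, 1]
Peg 2: [6]

After move 7 (0->2):
Peg 0: [5]
Peg 1: [4, 2, 1]
Peg 2: [6, 3]

After move 8 (1->0):
Peg 0: [5, 1]
Peg 1: [4, 2]
Peg 2: [6, 3]

After move 9 (0->2):
Peg 0: [5]
Peg 1: [4, 2]
Peg 2: [6, 3, 1]

Answer: Peg 0: [5]
Peg 1: [4, 2]
Peg 2: [6, 3, 1]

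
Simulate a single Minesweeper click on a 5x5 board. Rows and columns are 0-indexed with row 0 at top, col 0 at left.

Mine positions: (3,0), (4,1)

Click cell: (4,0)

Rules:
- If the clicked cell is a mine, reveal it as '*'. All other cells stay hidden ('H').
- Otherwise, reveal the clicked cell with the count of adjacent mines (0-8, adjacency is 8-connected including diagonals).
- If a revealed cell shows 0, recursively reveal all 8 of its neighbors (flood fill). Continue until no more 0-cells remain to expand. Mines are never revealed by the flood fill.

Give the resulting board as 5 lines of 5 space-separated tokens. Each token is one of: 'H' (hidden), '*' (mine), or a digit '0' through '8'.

H H H H H
H H H H H
H H H H H
H H H H H
2 H H H H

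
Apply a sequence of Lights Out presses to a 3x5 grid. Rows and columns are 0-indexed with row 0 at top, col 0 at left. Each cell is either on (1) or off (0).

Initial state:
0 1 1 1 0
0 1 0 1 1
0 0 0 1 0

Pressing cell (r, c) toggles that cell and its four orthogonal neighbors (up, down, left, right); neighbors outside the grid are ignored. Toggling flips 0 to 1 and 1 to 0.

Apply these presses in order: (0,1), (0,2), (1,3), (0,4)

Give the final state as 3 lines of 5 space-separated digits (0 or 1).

After press 1 at (0,1):
1 0 0 1 0
0 0 0 1 1
0 0 0 1 0

After press 2 at (0,2):
1 1 1 0 0
0 0 1 1 1
0 0 0 1 0

After press 3 at (1,3):
1 1 1 1 0
0 0 0 0 0
0 0 0 0 0

After press 4 at (0,4):
1 1 1 0 1
0 0 0 0 1
0 0 0 0 0

Answer: 1 1 1 0 1
0 0 0 0 1
0 0 0 0 0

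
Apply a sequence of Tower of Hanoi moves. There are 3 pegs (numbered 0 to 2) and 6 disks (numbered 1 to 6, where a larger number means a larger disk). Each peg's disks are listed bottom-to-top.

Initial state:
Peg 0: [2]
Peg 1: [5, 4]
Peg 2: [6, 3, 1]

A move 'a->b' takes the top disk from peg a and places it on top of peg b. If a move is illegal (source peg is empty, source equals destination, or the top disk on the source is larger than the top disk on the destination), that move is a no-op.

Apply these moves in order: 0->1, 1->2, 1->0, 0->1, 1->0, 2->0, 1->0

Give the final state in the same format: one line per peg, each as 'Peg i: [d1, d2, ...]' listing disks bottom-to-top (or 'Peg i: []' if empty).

After move 1 (0->1):
Peg 0: []
Peg 1: [5, 4, 2]
Peg 2: [6, 3, 1]

After move 2 (1->2):
Peg 0: []
Peg 1: [5, 4, 2]
Peg 2: [6, 3, 1]

After move 3 (1->0):
Peg 0: [2]
Peg 1: [5, 4]
Peg 2: [6, 3, 1]

After move 4 (0->1):
Peg 0: []
Peg 1: [5, 4, 2]
Peg 2: [6, 3, 1]

After move 5 (1->0):
Peg 0: [2]
Peg 1: [5, 4]
Peg 2: [6, 3, 1]

After move 6 (2->0):
Peg 0: [2, 1]
Peg 1: [5, 4]
Peg 2: [6, 3]

After move 7 (1->0):
Peg 0: [2, 1]
Peg 1: [5, 4]
Peg 2: [6, 3]

Answer: Peg 0: [2, 1]
Peg 1: [5, 4]
Peg 2: [6, 3]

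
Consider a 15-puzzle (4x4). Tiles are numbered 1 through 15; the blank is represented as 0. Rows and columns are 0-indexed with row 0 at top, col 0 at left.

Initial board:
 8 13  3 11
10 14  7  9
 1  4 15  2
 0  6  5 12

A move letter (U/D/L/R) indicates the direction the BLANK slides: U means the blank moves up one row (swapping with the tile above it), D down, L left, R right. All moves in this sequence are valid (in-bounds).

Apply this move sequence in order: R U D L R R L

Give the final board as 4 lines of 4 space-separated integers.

Answer:  8 13  3 11
10 14  7  9
 1  4 15  2
 6  0  5 12

Derivation:
After move 1 (R):
 8 13  3 11
10 14  7  9
 1  4 15  2
 6  0  5 12

After move 2 (U):
 8 13  3 11
10 14  7  9
 1  0 15  2
 6  4  5 12

After move 3 (D):
 8 13  3 11
10 14  7  9
 1  4 15  2
 6  0  5 12

After move 4 (L):
 8 13  3 11
10 14  7  9
 1  4 15  2
 0  6  5 12

After move 5 (R):
 8 13  3 11
10 14  7  9
 1  4 15  2
 6  0  5 12

After move 6 (R):
 8 13  3 11
10 14  7  9
 1  4 15  2
 6  5  0 12

After move 7 (L):
 8 13  3 11
10 14  7  9
 1  4 15  2
 6  0  5 12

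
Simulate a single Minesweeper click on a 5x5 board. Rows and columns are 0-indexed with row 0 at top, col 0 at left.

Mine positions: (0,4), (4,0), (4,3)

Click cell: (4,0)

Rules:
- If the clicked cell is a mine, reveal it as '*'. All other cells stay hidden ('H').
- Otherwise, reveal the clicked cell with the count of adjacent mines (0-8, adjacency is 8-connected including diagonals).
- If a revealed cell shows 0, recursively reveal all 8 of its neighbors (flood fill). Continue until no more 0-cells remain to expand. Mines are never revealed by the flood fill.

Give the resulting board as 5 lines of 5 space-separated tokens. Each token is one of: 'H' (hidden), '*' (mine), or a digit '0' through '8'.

H H H H H
H H H H H
H H H H H
H H H H H
* H H H H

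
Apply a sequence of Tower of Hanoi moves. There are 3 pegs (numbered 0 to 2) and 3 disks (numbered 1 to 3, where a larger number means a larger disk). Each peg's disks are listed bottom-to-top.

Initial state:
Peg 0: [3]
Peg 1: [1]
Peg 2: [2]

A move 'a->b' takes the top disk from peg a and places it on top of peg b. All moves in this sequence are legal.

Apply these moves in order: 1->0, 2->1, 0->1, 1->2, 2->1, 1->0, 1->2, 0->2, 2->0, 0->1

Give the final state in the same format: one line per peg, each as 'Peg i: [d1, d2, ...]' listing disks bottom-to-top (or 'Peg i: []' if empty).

Answer: Peg 0: [3]
Peg 1: [1]
Peg 2: [2]

Derivation:
After move 1 (1->0):
Peg 0: [3, 1]
Peg 1: []
Peg 2: [2]

After move 2 (2->1):
Peg 0: [3, 1]
Peg 1: [2]
Peg 2: []

After move 3 (0->1):
Peg 0: [3]
Peg 1: [2, 1]
Peg 2: []

After move 4 (1->2):
Peg 0: [3]
Peg 1: [2]
Peg 2: [1]

After move 5 (2->1):
Peg 0: [3]
Peg 1: [2, 1]
Peg 2: []

After move 6 (1->0):
Peg 0: [3, 1]
Peg 1: [2]
Peg 2: []

After move 7 (1->2):
Peg 0: [3, 1]
Peg 1: []
Peg 2: [2]

After move 8 (0->2):
Peg 0: [3]
Peg 1: []
Peg 2: [2, 1]

After move 9 (2->0):
Peg 0: [3, 1]
Peg 1: []
Peg 2: [2]

After move 10 (0->1):
Peg 0: [3]
Peg 1: [1]
Peg 2: [2]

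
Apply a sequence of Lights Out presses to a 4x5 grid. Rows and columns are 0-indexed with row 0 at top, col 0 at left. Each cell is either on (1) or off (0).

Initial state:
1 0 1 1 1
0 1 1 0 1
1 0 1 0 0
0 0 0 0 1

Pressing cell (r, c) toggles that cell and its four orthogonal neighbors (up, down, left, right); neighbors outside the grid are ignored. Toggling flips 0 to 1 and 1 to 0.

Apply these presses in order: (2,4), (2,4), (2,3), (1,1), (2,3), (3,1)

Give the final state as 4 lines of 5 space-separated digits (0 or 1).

After press 1 at (2,4):
1 0 1 1 1
0 1 1 0 0
1 0 1 1 1
0 0 0 0 0

After press 2 at (2,4):
1 0 1 1 1
0 1 1 0 1
1 0 1 0 0
0 0 0 0 1

After press 3 at (2,3):
1 0 1 1 1
0 1 1 1 1
1 0 0 1 1
0 0 0 1 1

After press 4 at (1,1):
1 1 1 1 1
1 0 0 1 1
1 1 0 1 1
0 0 0 1 1

After press 5 at (2,3):
1 1 1 1 1
1 0 0 0 1
1 1 1 0 0
0 0 0 0 1

After press 6 at (3,1):
1 1 1 1 1
1 0 0 0 1
1 0 1 0 0
1 1 1 0 1

Answer: 1 1 1 1 1
1 0 0 0 1
1 0 1 0 0
1 1 1 0 1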